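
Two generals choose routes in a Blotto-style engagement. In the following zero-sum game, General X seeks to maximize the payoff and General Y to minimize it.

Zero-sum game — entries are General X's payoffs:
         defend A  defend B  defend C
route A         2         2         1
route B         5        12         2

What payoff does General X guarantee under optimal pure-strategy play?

2

Row minima: 1, 2 → General X's maximin is 2.
Column maxima: 5, 12, 2 → General Y's minimax is 2.
They coincide at (route B, defend C), so the value is 2.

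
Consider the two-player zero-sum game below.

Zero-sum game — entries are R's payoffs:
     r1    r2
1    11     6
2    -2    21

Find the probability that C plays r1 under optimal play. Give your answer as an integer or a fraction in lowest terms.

15/28

Row minima are 6 and -2, so R's maximin is 6; column maxima are 11 and 21, so C's minimax is 11. These differ, so the equilibrium is in mixed strategies.
Let C play r1 with probability q. R is indifferent when 11q + 6(1−q) = −2q + 21(1−q), giving q = 15/28.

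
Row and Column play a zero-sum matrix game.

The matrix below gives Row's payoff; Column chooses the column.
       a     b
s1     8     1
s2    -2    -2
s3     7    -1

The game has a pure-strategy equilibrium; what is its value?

1

Row minima: 1, -2, -1 → Row's maximin is 1.
Column maxima: 8, 1 → Column's minimax is 1.
They coincide at (s1, b), so the value is 1.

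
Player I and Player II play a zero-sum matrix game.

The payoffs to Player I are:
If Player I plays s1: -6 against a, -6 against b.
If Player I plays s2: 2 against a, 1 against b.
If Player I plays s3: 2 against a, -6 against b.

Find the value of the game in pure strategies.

1

Row minima: -6, 1, -6 → Player I's maximin is 1.
Column maxima: 2, 1 → Player II's minimax is 1.
They coincide at (s2, b), so the value is 1.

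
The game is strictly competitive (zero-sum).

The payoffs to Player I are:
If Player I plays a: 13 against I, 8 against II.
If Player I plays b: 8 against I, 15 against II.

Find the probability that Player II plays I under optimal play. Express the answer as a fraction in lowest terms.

7/12

Row minima are 8 and 8, so Player I's maximin is 8; column maxima are 13 and 15, so Player II's minimax is 13. These differ, so the equilibrium is in mixed strategies.
Let Player II play I with probability q. Player I is indifferent when 13q + 8(1−q) = 8q + 15(1−q), giving q = 7/12.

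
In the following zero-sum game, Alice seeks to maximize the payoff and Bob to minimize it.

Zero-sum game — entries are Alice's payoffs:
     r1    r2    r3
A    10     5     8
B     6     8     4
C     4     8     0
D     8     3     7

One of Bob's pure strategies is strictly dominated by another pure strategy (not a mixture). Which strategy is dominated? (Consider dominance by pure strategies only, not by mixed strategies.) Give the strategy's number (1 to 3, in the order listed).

1

Bob prefers columns that give Alice less. Compare r1 with r3: 8 < 10, 4 < 6, 0 < 4, 7 < 8.
So r3 strictly dominates r1 for Bob; r1 is strictly dominated.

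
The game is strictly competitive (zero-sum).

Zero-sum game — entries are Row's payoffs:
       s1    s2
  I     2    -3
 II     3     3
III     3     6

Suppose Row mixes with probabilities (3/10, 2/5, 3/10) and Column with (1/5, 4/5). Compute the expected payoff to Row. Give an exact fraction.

Against (1/5, 4/5), each row's expected payoff is I: -2; II: 3; III: 27/5.
Taking the (3/10, 2/5, 3/10)-weighted average: (3/10)·(-2) + (2/5)·(3) + (3/10)·(27/5) = 111/50.

111/50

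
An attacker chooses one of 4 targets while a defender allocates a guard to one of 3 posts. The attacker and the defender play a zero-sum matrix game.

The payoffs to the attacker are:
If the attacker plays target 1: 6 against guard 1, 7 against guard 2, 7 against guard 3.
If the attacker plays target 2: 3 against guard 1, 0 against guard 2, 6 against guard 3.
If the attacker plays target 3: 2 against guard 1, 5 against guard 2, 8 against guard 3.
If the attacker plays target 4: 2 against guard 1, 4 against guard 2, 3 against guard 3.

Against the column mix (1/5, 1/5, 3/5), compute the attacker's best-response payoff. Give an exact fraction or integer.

target 1: (6)·(1/5) + (7)·(1/5) + (7)·(3/5) = 34/5.
target 2: (3)·(1/5) + (0)·(1/5) + (6)·(3/5) = 21/5.
target 3: (2)·(1/5) + (5)·(1/5) + (8)·(3/5) = 31/5.
target 4: (2)·(1/5) + (4)·(1/5) + (3)·(3/5) = 3.
The best pure response is target 1 with expected payoff 34/5.

34/5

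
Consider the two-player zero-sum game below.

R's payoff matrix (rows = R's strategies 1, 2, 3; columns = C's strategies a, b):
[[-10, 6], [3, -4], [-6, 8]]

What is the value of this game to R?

Row 1 is strictly dominated by row 3, so R never plays it.
The remaining 2×2 game on (2, 3) × (a, b) has no saddle point. Let R play 2 with probability p; indifference gives 3p − 6(1−p) = −4p + 8(1−p), so p = 2/3.
Similarly C's optimal q on a is 4/7, and the value is 3·(4/7) + (-4)·(3/7) = 0.

0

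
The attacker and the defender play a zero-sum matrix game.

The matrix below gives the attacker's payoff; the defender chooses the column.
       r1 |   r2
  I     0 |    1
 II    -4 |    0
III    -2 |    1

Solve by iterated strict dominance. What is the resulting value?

0

Column r2 is strictly dominated by r1 for the defender (0<1, -4<0, -2<1); eliminate r2.
Row III is strictly dominated by row I (0>-2); eliminate III.
Row II is strictly dominated by row I (0>-4); eliminate II.
Only (I, r1) remains, with payoff 0.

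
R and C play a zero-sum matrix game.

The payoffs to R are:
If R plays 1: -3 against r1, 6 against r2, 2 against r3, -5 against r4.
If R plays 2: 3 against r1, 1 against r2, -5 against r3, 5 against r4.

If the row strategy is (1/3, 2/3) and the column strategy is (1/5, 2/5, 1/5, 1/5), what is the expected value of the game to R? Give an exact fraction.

16/15

Against (1/5, 2/5, 1/5, 1/5), each row's expected payoff is 1: 6/5; 2: 1.
Taking the (1/3, 2/3)-weighted average: (1/3)·(6/5) + (2/3)·(1) = 16/15.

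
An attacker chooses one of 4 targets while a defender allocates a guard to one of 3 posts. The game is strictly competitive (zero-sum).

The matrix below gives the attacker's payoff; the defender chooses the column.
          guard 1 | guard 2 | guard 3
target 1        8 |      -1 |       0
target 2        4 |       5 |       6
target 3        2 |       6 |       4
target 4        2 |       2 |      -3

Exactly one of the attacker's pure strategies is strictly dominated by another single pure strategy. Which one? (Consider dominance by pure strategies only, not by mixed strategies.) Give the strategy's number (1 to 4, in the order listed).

Compare target 4 with target 2: 4 > 2, 5 > 2, 6 > -3.
So target 2 strictly dominates target 4 for the attacker; target 4 is strictly dominated.

4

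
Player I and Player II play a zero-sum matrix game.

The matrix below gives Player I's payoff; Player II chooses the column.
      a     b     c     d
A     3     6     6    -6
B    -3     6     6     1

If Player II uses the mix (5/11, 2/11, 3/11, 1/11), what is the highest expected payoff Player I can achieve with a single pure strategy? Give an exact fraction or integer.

39/11

A: (3)·(5/11) + (6)·(2/11) + (6)·(3/11) + (-6)·(1/11) = 39/11.
B: (-3)·(5/11) + (6)·(2/11) + (6)·(3/11) + (1)·(1/11) = 16/11.
The best pure response is A with expected payoff 39/11.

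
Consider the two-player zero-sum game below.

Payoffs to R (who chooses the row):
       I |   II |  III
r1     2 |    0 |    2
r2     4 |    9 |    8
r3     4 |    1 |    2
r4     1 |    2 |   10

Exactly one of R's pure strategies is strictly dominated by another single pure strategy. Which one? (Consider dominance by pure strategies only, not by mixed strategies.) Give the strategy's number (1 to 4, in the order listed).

1

Compare r1 with r2: 4 > 2, 9 > 0, 8 > 2.
So r2 strictly dominates r1 for R; r1 is strictly dominated.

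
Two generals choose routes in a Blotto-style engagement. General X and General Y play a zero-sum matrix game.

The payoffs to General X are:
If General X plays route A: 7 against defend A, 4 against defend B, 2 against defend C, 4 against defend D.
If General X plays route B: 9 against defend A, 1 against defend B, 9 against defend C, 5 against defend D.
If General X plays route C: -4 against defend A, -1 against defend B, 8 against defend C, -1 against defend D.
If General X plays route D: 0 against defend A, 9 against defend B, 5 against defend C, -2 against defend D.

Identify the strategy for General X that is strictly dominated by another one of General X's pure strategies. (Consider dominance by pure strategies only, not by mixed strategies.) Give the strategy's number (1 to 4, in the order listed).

3

Compare route C with route B: 9 > -4, 1 > -1, 9 > 8, 5 > -1.
So route B strictly dominates route C for General X; route C is strictly dominated.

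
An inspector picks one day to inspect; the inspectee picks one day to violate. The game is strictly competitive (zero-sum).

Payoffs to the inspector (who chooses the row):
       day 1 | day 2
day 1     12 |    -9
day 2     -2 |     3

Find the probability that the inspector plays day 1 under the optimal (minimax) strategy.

5/26

Row minima are -9 and -2, so the inspector's maximin is -2; column maxima are 12 and 3, so the inspectee's minimax is 3. These differ, so the equilibrium is in mixed strategies.
Let the inspector play day 1 with probability p. The inspectee is indifferent when 12p − 2(1−p) = −9p + 3(1−p), giving p = 5/26.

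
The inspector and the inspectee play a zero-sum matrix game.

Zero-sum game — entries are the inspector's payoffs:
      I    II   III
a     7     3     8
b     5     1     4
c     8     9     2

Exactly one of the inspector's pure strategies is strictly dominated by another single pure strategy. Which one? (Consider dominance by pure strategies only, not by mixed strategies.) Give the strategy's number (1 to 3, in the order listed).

2

Compare b with a: 7 > 5, 3 > 1, 8 > 4.
So a strictly dominates b for the inspector; b is strictly dominated.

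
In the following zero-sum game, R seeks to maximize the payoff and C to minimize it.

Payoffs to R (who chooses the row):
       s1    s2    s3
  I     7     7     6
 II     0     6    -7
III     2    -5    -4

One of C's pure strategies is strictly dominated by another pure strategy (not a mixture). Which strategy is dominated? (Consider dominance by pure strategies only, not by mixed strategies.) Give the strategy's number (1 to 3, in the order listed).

C prefers columns that give R less. Compare s1 with s3: 6 < 7, -7 < 0, -4 < 2.
So s3 strictly dominates s1 for C; s1 is strictly dominated.

1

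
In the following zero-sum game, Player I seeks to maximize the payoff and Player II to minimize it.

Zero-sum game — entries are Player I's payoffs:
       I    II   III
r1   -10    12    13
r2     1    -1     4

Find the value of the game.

Column III is strictly dominated by II for Player II (it gives Player I more in every row).
The remaining 2×2 game on (r1, r2) × (I, II) has no saddle point. Let Player I play r1 with probability p; indifference gives −10p + (1−p) = 12p − (1−p), so p = 1/12.
Similarly Player II's optimal q on I is 13/24, and the value is -10·(13/24) + (12)·(11/24) = 1/12.

1/12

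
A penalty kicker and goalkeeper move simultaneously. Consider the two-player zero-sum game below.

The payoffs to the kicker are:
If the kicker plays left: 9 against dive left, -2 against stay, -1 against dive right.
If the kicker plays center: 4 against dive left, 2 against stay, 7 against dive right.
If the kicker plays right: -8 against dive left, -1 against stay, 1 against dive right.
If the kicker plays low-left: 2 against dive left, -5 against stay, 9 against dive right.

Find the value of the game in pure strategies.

2

Row minima: -2, 2, -8, -5 → the kicker's maximin is 2.
Column maxima: 9, 2, 9 → the goalkeeper's minimax is 2.
They coincide at (center, stay), so the value is 2.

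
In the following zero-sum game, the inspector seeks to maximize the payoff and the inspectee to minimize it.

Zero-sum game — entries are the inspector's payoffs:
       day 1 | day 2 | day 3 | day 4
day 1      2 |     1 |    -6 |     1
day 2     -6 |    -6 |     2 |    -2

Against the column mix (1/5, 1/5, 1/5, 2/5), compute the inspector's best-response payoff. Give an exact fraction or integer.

-1/5

day 1: (2)·(1/5) + (1)·(1/5) + (-6)·(1/5) + (1)·(2/5) = -1/5.
day 2: (-6)·(1/5) + (-6)·(1/5) + (2)·(1/5) + (-2)·(2/5) = -14/5.
The best pure response is day 1 with expected payoff -1/5.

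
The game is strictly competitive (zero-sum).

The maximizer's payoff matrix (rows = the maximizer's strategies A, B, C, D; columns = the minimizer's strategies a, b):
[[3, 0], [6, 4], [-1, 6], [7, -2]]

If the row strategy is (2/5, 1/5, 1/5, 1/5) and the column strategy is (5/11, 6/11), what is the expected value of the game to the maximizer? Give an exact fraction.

138/55

Against (5/11, 6/11), each row's expected payoff is A: 15/11; B: 54/11; C: 31/11; D: 23/11.
Taking the (2/5, 1/5, 1/5, 1/5)-weighted average: (2/5)·(15/11) + (1/5)·(54/11) + (1/5)·(31/11) + (1/5)·(23/11) = 138/55.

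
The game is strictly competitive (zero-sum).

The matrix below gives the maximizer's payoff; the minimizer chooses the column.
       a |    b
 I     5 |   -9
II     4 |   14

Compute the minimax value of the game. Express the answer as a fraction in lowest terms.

53/12

Row minima are -9 and 4, so the maximizer's maximin is 4; column maxima are 5 and 14, so the minimizer's minimax is 5. These differ, so the equilibrium is in mixed strategies.
Let the maximizer play I with probability p. The minimizer is indifferent when 5p + 4(1−p) = −9p + 14(1−p), giving p = 5/12.
Let the minimizer play a with probability q. The maximizer is indifferent when 5q − 9(1−q) = 4q + 14(1−q), giving q = 23/24.
The value is 5·(23/24) + (-9)·(1/24) = 53/12.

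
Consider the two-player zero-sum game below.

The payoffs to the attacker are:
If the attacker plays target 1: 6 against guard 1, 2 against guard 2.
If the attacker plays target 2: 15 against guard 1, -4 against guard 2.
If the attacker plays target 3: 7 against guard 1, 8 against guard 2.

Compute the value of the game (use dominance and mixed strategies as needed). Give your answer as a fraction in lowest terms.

Row target 1 is strictly dominated by row target 3, so the attacker never plays it.
The remaining 2×2 game on (target 2, target 3) × (guard 1, guard 2) has no saddle point. Let the attacker play target 2 with probability p; indifference gives 15p + 7(1−p) = −4p + 8(1−p), so p = 1/20.
Similarly the defender's optimal q on guard 1 is 3/5, and the value is 15·(3/5) + (-4)·(2/5) = 37/5.

37/5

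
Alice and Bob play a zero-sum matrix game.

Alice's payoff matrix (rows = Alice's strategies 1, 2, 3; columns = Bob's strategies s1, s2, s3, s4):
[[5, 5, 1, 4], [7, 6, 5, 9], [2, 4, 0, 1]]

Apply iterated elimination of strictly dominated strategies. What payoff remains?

5

Column s4 is strictly dominated by s3 for Bob (1<4, 5<9, 0<1); eliminate s4.
Row 3 is strictly dominated by row 1 (5>2, 5>4, 1>0); eliminate 3.
Row 1 is strictly dominated by row 2 (7>5, 6>5, 5>1); eliminate 1.
Column s1 is strictly dominated by s2 for Bob (6<7); eliminate s1.
Column s2 is strictly dominated by s3 for Bob (5<6); eliminate s2.
Only (2, s3) remains, with payoff 5.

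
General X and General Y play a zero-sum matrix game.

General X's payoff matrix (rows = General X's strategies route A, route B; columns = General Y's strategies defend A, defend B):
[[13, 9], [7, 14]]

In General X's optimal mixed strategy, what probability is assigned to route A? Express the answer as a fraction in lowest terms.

Row minima are 9 and 7, so General X's maximin is 9; column maxima are 13 and 14, so General Y's minimax is 13. These differ, so the equilibrium is in mixed strategies.
Let General X play route A with probability p. General Y is indifferent when 13p + 7(1−p) = 9p + 14(1−p), giving p = 7/11.

7/11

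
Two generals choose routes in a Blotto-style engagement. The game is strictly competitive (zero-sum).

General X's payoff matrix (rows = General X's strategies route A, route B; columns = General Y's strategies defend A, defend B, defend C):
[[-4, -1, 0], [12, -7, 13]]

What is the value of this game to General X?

-20/11

Column defend C is strictly dominated by defend A for General Y (it gives General X more in every row).
The remaining 2×2 game on (route A, route B) × (defend A, defend B) has no saddle point. Let General X play route A with probability p; indifference gives −4p + 12(1−p) = −p − 7(1−p), so p = 19/22.
Similarly General Y's optimal q on defend A is 3/11, and the value is -4·(3/11) + (-1)·(8/11) = -20/11.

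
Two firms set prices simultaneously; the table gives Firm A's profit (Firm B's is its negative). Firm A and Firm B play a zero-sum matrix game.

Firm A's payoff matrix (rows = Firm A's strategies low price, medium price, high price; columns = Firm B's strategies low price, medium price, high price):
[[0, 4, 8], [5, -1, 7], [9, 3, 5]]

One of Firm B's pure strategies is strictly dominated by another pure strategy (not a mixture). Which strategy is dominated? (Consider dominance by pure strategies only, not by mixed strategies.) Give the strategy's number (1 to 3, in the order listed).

Firm B prefers columns that give Firm A less. Compare high price with medium price: 4 < 8, -1 < 7, 3 < 5.
So medium price strictly dominates high price for Firm B; high price is strictly dominated.

3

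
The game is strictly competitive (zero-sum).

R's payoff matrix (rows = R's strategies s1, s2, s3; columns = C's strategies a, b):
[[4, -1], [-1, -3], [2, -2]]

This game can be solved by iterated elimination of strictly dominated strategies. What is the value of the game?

-1

Row s2 is strictly dominated by row s1 (4>-1, -1>-3); eliminate s2.
Column a is strictly dominated by b for C (-1<4, -2<2); eliminate a.
Row s3 is strictly dominated by row s1 (-1>-2); eliminate s3.
Only (s1, b) remains, with payoff -1.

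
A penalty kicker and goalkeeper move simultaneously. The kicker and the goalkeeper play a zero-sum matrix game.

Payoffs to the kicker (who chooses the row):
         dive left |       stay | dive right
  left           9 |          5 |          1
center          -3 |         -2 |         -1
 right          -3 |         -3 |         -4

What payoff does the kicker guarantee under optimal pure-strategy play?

Row minima: 1, -3, -4 → the kicker's maximin is 1.
Column maxima: 9, 5, 1 → the goalkeeper's minimax is 1.
They coincide at (left, dive right), so the value is 1.

1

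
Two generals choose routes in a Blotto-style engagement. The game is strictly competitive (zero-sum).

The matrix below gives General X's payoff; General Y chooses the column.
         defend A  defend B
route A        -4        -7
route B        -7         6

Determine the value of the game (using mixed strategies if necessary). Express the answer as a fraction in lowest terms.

Row minima are -7 and -7, so General X's maximin is -7; column maxima are -4 and 6, so General Y's minimax is -4. These differ, so the equilibrium is in mixed strategies.
Let General X play route A with probability p. General Y is indifferent when −4p − 7(1−p) = −7p + 6(1−p), giving p = 13/16.
Let General Y play defend A with probability q. General X is indifferent when −4q − 7(1−q) = −7q + 6(1−q), giving q = 13/16.
The value is -4·(13/16) + (-7)·(3/16) = -73/16.

-73/16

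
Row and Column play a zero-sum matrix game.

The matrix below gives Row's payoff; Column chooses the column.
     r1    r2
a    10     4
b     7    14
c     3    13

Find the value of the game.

Row c is strictly dominated by row b, so Row never plays it.
The remaining 2×2 game on (a, b) × (r1, r2) has no saddle point. Let Row play a with probability p; indifference gives 10p + 7(1−p) = 4p + 14(1−p), so p = 7/13.
Similarly Column's optimal q on r1 is 10/13, and the value is 10·(10/13) + (4)·(3/13) = 112/13.

112/13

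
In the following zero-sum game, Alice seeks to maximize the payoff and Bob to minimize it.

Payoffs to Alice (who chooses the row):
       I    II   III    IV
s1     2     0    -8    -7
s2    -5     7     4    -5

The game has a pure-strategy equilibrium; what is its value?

Row minima: -8, -5 → Alice's maximin is -5.
Column maxima: 2, 7, 4, -5 → Bob's minimax is -5.
They coincide at (s2, IV), so the value is -5.

-5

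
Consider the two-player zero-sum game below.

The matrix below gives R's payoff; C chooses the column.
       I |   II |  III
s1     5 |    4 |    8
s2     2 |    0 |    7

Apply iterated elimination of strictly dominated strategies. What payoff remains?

4

Column I is strictly dominated by II for C (4<5, 0<2); eliminate I.
Row s2 is strictly dominated by row s1 (4>0, 8>7); eliminate s2.
Column III is strictly dominated by II for C (4<8); eliminate III.
Only (s1, II) remains, with payoff 4.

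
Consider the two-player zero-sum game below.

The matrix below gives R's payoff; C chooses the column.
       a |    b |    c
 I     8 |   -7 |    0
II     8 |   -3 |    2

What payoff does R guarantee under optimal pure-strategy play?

Row minima: -7, -3 → R's maximin is -3.
Column maxima: 8, -3, 2 → C's minimax is -3.
They coincide at (II, b), so the value is -3.

-3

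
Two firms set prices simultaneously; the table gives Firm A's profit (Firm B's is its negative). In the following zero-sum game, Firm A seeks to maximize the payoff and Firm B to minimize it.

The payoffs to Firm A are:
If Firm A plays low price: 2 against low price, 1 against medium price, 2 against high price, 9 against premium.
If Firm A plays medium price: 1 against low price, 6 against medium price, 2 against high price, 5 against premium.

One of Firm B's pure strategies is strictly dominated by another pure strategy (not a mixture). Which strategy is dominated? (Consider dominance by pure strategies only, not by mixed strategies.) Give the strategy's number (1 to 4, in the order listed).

Firm B prefers columns that give Firm A less. Compare premium with low price: 2 < 9, 1 < 5.
So low price strictly dominates premium for Firm B; premium is strictly dominated.

4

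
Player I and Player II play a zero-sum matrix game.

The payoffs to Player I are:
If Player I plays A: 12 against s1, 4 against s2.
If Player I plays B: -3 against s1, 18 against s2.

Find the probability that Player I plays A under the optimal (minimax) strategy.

21/29

Row minima are 4 and -3, so Player I's maximin is 4; column maxima are 12 and 18, so Player II's minimax is 12. These differ, so the equilibrium is in mixed strategies.
Let Player I play A with probability p. Player II is indifferent when 12p − 3(1−p) = 4p + 18(1−p), giving p = 21/29.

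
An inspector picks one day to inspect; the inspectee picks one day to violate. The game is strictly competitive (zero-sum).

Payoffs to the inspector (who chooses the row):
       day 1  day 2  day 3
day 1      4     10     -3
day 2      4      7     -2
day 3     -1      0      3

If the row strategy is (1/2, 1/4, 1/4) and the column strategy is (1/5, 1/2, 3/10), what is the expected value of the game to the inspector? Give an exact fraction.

71/20

Against (1/5, 1/2, 3/10), each row's expected payoff is day 1: 49/10; day 2: 37/10; day 3: 7/10.
Taking the (1/2, 1/4, 1/4)-weighted average: (1/2)·(49/10) + (1/4)·(37/10) + (1/4)·(7/10) = 71/20.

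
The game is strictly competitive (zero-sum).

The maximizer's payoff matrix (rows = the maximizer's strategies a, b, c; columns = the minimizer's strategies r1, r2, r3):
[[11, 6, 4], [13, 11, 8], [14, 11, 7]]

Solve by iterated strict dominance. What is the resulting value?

Row a is strictly dominated by row b (13>11, 11>6, 8>4); eliminate a.
Column r1 is strictly dominated by r2 for the minimizer (11<13, 11<14); eliminate r1.
Column r2 is strictly dominated by r3 for the minimizer (8<11, 7<11); eliminate r2.
Row c is strictly dominated by row b (8>7); eliminate c.
Only (b, r3) remains, with payoff 8.

8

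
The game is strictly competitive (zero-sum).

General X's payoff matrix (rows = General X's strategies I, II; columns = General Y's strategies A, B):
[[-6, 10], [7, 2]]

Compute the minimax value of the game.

82/21

Row minima are -6 and 2, so General X's maximin is 2; column maxima are 7 and 10, so General Y's minimax is 7. These differ, so the equilibrium is in mixed strategies.
Let General X play I with probability p. General Y is indifferent when −6p + 7(1−p) = 10p + 2(1−p), giving p = 5/21.
Let General Y play A with probability q. General X is indifferent when −6q + 10(1−q) = 7q + 2(1−q), giving q = 8/21.
The value is -6·(8/21) + (10)·(13/21) = 82/21.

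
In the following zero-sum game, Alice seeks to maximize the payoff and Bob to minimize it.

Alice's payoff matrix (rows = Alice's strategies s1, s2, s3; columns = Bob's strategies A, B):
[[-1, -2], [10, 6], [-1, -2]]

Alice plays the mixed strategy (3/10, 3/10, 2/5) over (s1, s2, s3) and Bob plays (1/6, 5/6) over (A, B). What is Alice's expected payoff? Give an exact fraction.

43/60

Against (1/6, 5/6), each row's expected payoff is s1: -11/6; s2: 20/3; s3: -11/6.
Taking the (3/10, 3/10, 2/5)-weighted average: (3/10)·(-11/6) + (3/10)·(20/3) + (2/5)·(-11/6) = 43/60.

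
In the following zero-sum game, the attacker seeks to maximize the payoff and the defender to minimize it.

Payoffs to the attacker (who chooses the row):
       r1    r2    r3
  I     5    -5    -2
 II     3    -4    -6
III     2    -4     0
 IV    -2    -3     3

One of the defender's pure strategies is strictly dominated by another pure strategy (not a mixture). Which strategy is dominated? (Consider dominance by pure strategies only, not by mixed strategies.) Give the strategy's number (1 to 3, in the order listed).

1

The defender prefers columns that give the attacker less. Compare r1 with r2: -5 < 5, -4 < 3, -4 < 2, -3 < -2.
So r2 strictly dominates r1 for the defender; r1 is strictly dominated.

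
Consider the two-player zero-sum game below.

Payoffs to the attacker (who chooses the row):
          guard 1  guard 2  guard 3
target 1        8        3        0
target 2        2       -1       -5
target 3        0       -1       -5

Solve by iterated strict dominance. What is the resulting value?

0

Column guard 2 is strictly dominated by guard 3 for the defender (0<3, -5<-1, -5<-1); eliminate guard 2.
Row target 3 is strictly dominated by row target 1 (8>0, 0>-5); eliminate target 3.
Column guard 1 is strictly dominated by guard 3 for the defender (0<8, -5<2); eliminate guard 1.
Row target 2 is strictly dominated by row target 1 (0>-5); eliminate target 2.
Only (target 1, guard 3) remains, with payoff 0.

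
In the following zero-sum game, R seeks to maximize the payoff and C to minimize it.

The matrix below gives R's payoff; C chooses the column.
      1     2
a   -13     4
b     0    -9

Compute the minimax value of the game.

-9/2

Row minima are -13 and -9, so R's maximin is -9; column maxima are 0 and 4, so C's minimax is 0. These differ, so the equilibrium is in mixed strategies.
Let R play a with probability p. C is indifferent when −13p = 4p − 9(1−p), giving p = 9/26.
Let C play 1 with probability q. R is indifferent when −13q + 4(1−q) = −9(1−q), giving q = 1/2.
The value is -13·(1/2) + (4)·(1/2) = -9/2.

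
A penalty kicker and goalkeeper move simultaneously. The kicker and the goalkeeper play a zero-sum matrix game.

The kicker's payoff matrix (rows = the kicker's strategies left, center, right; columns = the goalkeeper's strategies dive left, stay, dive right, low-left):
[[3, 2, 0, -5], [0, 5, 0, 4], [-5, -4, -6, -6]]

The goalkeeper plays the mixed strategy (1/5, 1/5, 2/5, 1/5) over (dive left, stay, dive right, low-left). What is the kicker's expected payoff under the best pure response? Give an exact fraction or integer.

9/5

left: (3)·(1/5) + (2)·(1/5) + (0)·(2/5) + (-5)·(1/5) = 0.
center: (0)·(1/5) + (5)·(1/5) + (0)·(2/5) + (4)·(1/5) = 9/5.
right: (-5)·(1/5) + (-4)·(1/5) + (-6)·(2/5) + (-6)·(1/5) = -27/5.
The best pure response is center with expected payoff 9/5.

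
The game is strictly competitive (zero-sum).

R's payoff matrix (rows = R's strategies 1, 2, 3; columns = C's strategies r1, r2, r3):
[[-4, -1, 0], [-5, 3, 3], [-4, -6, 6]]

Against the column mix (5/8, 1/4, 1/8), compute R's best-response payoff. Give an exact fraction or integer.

-2

1: (-4)·(5/8) + (-1)·(1/4) + (0)·(1/8) = -11/4.
2: (-5)·(5/8) + (3)·(1/4) + (3)·(1/8) = -2.
3: (-4)·(5/8) + (-6)·(1/4) + (6)·(1/8) = -13/4.
The best pure response is 2 with expected payoff -2.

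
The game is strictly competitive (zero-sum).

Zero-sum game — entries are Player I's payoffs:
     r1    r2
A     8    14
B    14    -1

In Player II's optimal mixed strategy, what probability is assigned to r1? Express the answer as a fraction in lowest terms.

5/7

Row minima are 8 and -1, so Player I's maximin is 8; column maxima are 14 and 14, so Player II's minimax is 14. These differ, so the equilibrium is in mixed strategies.
Let Player II play r1 with probability q. Player I is indifferent when 8q + 14(1−q) = 14q − (1−q), giving q = 5/7.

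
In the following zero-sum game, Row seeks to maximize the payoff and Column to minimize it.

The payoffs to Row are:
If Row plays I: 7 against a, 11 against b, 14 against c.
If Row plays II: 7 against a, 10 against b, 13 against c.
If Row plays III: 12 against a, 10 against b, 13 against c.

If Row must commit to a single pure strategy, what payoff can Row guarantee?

10

The worst-case payoff for each row is I: 7, II: 7, III: 10.
The best of these is 10.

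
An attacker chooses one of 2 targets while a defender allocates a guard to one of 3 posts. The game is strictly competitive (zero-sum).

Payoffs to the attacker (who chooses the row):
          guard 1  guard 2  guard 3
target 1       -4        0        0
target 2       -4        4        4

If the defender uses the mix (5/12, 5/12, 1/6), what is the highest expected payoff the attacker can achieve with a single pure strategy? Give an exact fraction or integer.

target 1: (-4)·(5/12) + (0)·(5/12) + (0)·(1/6) = -5/3.
target 2: (-4)·(5/12) + (4)·(5/12) + (4)·(1/6) = 2/3.
The best pure response is target 2 with expected payoff 2/3.

2/3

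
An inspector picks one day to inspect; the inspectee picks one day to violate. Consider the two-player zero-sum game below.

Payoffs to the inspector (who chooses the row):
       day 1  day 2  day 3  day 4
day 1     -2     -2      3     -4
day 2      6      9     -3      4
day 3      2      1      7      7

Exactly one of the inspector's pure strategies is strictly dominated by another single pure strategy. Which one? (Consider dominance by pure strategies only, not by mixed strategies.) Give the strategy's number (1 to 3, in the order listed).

Compare day 1 with day 3: 2 > -2, 1 > -2, 7 > 3, 7 > -4.
So day 3 strictly dominates day 1 for the inspector; day 1 is strictly dominated.

1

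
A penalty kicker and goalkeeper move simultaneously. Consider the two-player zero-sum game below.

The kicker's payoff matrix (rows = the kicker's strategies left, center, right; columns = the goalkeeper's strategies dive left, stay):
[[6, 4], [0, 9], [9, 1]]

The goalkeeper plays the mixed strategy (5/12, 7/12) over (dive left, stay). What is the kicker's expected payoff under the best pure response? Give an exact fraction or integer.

21/4

left: (6)·(5/12) + (4)·(7/12) = 29/6.
center: (0)·(5/12) + (9)·(7/12) = 21/4.
right: (9)·(5/12) + (1)·(7/12) = 13/3.
The best pure response is center with expected payoff 21/4.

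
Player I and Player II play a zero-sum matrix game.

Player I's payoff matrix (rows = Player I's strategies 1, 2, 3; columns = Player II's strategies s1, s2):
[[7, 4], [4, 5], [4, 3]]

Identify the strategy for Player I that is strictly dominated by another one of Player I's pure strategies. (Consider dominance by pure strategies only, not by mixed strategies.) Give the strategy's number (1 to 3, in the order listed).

3

Compare 3 with 1: 7 > 4, 4 > 3.
So 1 strictly dominates 3 for Player I; 3 is strictly dominated.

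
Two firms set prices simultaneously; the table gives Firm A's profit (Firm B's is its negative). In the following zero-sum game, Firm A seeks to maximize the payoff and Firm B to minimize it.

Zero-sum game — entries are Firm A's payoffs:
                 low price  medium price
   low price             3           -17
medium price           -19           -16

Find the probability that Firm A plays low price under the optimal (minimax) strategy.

3/23

Row minima are -17 and -19, so Firm A's maximin is -17; column maxima are 3 and -16, so Firm B's minimax is -16. These differ, so the equilibrium is in mixed strategies.
Let Firm A play low price with probability p. Firm B is indifferent when 3p − 19(1−p) = −17p − 16(1−p), giving p = 3/23.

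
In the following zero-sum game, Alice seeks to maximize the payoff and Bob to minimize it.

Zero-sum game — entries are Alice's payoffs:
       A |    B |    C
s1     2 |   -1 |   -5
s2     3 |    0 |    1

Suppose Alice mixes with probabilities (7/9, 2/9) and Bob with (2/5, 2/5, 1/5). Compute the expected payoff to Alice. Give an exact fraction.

Against (2/5, 2/5, 1/5), each row's expected payoff is s1: -3/5; s2: 7/5.
Taking the (7/9, 2/9)-weighted average: (7/9)·(-3/5) + (2/9)·(7/5) = -7/45.

-7/45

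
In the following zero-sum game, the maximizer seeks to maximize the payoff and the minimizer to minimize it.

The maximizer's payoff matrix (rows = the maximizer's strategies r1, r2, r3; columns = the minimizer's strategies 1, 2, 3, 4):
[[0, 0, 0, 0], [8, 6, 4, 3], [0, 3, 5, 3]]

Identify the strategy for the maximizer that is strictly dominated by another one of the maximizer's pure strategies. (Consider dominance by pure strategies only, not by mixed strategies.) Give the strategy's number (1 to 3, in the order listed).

Compare r1 with r2: 8 > 0, 6 > 0, 4 > 0, 3 > 0.
So r2 strictly dominates r1 for the maximizer; r1 is strictly dominated.

1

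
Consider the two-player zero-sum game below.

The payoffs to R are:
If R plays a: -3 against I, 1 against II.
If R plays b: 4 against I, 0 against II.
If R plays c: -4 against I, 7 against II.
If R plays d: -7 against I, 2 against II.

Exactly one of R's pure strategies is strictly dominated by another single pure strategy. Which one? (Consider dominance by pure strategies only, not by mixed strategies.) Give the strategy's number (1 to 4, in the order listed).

4

Compare d with c: -4 > -7, 7 > 2.
So c strictly dominates d for R; d is strictly dominated.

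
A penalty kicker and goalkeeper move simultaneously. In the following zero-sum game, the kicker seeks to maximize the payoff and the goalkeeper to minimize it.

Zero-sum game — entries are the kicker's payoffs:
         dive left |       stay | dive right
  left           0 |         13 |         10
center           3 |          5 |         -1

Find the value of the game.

Column stay is strictly dominated by dive right for the goalkeeper (it gives the kicker more in every row).
The remaining 2×2 game on (left, center) × (dive left, dive right) has no saddle point. Let the kicker play left with probability p; indifference gives 3(1−p) = 10p − (1−p), so p = 2/7.
Similarly the goalkeeper's optimal q on dive left is 11/14, and the value is 0·(11/14) + (10)·(3/14) = 15/7.

15/7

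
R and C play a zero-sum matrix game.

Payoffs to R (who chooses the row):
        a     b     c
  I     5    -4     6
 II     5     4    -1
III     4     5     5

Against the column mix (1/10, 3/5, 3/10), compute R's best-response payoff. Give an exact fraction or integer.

I: (5)·(1/10) + (-4)·(3/5) + (6)·(3/10) = -1/10.
II: (5)·(1/10) + (4)·(3/5) + (-1)·(3/10) = 13/5.
III: (4)·(1/10) + (5)·(3/5) + (5)·(3/10) = 49/10.
The best pure response is III with expected payoff 49/10.

49/10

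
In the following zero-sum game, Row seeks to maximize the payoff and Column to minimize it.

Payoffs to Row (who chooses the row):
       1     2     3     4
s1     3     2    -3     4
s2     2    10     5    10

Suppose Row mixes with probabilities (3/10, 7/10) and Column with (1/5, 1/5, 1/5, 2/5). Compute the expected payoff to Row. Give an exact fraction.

Against (1/5, 1/5, 1/5, 2/5), each row's expected payoff is s1: 2; s2: 37/5.
Taking the (3/10, 7/10)-weighted average: (3/10)·(2) + (7/10)·(37/5) = 289/50.

289/50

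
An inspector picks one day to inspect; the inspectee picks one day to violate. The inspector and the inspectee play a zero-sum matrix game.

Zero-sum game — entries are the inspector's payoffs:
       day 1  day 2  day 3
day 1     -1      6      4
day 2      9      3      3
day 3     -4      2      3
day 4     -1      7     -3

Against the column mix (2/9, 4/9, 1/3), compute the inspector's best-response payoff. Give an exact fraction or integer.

day 1: (-1)·(2/9) + (6)·(4/9) + (4)·(1/3) = 34/9.
day 2: (9)·(2/9) + (3)·(4/9) + (3)·(1/3) = 13/3.
day 3: (-4)·(2/9) + (2)·(4/9) + (3)·(1/3) = 1.
day 4: (-1)·(2/9) + (7)·(4/9) + (-3)·(1/3) = 17/9.
The best pure response is day 2 with expected payoff 13/3.

13/3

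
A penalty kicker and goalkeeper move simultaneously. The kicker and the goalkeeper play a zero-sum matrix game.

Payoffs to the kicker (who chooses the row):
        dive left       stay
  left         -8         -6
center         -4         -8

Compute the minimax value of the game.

-20/3

Row minima are -8 and -8, so the kicker's maximin is -8; column maxima are -4 and -6, so the goalkeeper's minimax is -6. These differ, so the equilibrium is in mixed strategies.
Let the kicker play left with probability p. The goalkeeper is indifferent when −8p − 4(1−p) = −6p − 8(1−p), giving p = 2/3.
Let the goalkeeper play dive left with probability q. The kicker is indifferent when −8q − 6(1−q) = −4q − 8(1−q), giving q = 1/3.
The value is -8·(1/3) + (-6)·(2/3) = -20/3.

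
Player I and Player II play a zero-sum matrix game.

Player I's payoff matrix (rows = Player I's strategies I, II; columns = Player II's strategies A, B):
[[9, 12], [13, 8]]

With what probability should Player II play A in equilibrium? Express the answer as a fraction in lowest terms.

1/2

Row minima are 9 and 8, so Player I's maximin is 9; column maxima are 13 and 12, so Player II's minimax is 12. These differ, so the equilibrium is in mixed strategies.
Let Player II play A with probability q. Player I is indifferent when 9q + 12(1−q) = 13q + 8(1−q), giving q = 1/2.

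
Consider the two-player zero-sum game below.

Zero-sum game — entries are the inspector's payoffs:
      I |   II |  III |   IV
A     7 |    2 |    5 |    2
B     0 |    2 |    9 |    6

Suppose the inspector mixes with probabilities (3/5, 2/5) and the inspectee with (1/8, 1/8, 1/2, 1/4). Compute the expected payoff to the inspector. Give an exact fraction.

199/40

Against (1/8, 1/8, 1/2, 1/4), each row's expected payoff is A: 33/8; B: 25/4.
Taking the (3/5, 2/5)-weighted average: (3/5)·(33/8) + (2/5)·(25/4) = 199/40.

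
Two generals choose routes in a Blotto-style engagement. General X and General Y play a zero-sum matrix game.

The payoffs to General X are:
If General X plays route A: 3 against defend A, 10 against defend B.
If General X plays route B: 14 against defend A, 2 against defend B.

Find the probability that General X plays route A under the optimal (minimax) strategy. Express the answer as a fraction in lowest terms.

12/19

Row minima are 3 and 2, so General X's maximin is 3; column maxima are 14 and 10, so General Y's minimax is 10. These differ, so the equilibrium is in mixed strategies.
Let General X play route A with probability p. General Y is indifferent when 3p + 14(1−p) = 10p + 2(1−p), giving p = 12/19.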